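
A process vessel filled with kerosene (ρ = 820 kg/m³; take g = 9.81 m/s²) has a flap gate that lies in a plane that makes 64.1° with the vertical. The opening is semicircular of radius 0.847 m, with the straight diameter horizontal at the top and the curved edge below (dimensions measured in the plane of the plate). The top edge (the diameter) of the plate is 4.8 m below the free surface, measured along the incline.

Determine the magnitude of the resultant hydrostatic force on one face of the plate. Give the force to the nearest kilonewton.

γ = ρg = 820 × 9.81 / 1000 = 8.0442 kN/m³.
The plate makes 64.1° with the vertical, i.e. θ = 90° − 64.1° = 25.9° to the horizontal. Measuring y along the incline from the free-surface line, vertical depth h = y·sinθ with sinθ = 0.436802.
The centroid of a semicircle lies 4r/(3π) = 0.359478 m from the diameter, here below the top edge, so y_c = 4.8 + 0.359478 = 5.15948 m and h_c = 5.15948 × 0.436802 = 2.25367 m.
A = πr²/2 = π × 0.847²/2 = 1.1269 m².
Resultant F = γ·h_c·A = 8.0442 × 2.25367 × 1.1269 = 20.4295 kN.

F ≈ 20 kN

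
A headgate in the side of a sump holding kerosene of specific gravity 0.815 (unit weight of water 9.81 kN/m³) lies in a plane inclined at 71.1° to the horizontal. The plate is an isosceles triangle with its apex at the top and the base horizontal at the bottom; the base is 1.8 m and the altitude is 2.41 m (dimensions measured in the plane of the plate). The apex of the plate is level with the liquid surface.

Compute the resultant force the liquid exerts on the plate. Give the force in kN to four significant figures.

γ = 0.815 × 9.81 = 7.99515 kN/m³.
Let θ = 71.1° be the plate's angle to the horizontal; measure y along the incline from where the plane meets the free surface. Vertical depth h = y·sinθ with sinθ = 0.946085.
With the apex up, the centroid sits 2h/3 = 2 × 2.41/3 = 1.60667 m below the apex, so y_c = 1.60667 m and h_c = 1.60667 × 0.946085 = 1.52005 m.
A = ½ × 1.8 × 2.41 = 2.169 m².
Resultant F = γ·h_c·A = 7.99515 × 1.52005 × 2.169 = 26.3599 kN.

F ≈ 26.36 kN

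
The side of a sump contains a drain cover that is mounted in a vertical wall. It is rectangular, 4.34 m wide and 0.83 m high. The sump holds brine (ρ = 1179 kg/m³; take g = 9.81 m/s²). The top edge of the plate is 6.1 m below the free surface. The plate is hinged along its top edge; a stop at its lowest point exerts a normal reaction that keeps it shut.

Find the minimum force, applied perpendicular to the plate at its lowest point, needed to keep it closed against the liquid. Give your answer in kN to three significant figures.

γ = ρg = 1179 × 9.81 / 1000 = 11.56599 kN/m³.
The centroid lies 0.83/2 = 0.415 m below the top edge, so the centroid depth is h_c = 6.1 + 0.415 = 6.515 m.
A = 4.34 × 0.83 = 3.6022 m².
Resultant F = γ·h_c·A = 11.56599 × 6.515 × 3.6022 = 271.435 kN.
I_c = b·h³/12 = 4.34 × 0.83³/12 = 0.206796 m⁴.
Centre of pressure: y_p = y_c + I_c/(y_c·A) = 6.515 + 0.206796/(6.515 × 3.6022) = 6.515 + 0.0088117 = 6.52381 m along the plane.
The resultant acts 0.415 + 0.0088117 = 0.423812 m (along the plate) below the hinge at the top edge, so the moment about the hinge is M = F × 0.423812 = 271.435 × 0.423812 = 115.037 kN·m.
A normal force at the bottom, 0.83 m from the hinge, must supply this moment: P = 115.037/0.83 = 138.599 kN.

P ≈ 139 kN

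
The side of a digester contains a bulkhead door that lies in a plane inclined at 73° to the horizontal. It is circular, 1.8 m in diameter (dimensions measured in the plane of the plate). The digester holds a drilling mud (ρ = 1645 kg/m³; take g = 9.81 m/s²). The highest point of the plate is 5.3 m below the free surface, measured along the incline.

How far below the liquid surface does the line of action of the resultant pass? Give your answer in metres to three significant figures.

h_p = 5.96 m

γ = ρg = 1645 × 9.81 / 1000 = 16.13745 kN/m³.
Let θ = 73° be the plate's angle to the horizontal; measure y along the incline from where the plane meets the free surface. Vertical depth h = y·sinθ with sinθ = 0.956305.
The centroid is at the centre, 0.9 m below the top of the plate, so y_c = 5.3 + 0.9 = 6.2 m and h_c = 6.2 × 0.956305 = 5.92909 m.
A = π(0.9)² = 2.54469 m².
Resultant F = γ·h_c·A = 16.13745 × 5.92909 × 2.54469 = 243.477 kN.
I_c = πr⁴/4 = π × 0.9⁴/4 = 0.5153 m⁴.
Centre of pressure: y_p = y_c + I_c/(y_c·A) = 6.2 + 0.5153/(6.2 × 2.54469) = 6.2 + 0.0326613 = 6.23266 m along the plane.
Vertically, h_p = y_p·sinθ = 6.23266 × 0.956305 = 5.96032 m.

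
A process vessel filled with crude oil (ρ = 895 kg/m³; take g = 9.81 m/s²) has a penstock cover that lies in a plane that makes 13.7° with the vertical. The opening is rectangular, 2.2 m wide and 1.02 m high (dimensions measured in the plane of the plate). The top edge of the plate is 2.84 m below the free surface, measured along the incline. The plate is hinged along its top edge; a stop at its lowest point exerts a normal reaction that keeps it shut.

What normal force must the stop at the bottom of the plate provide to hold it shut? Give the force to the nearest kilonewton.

γ = ρg = 895 × 9.81 / 1000 = 8.77995 kN/m³.
The plate makes 13.7° with the vertical, i.e. θ = 90° − 13.7° = 76.3° to the horizontal. Measuring y along the incline from the free-surface line, vertical depth h = y·sinθ with sinθ = 0.971549.
The centroid lies 1.02/2 = 0.51 m below the top edge, so y_c = 2.84 + 0.51 = 3.35 m and h_c = 3.35 × 0.971549 = 3.25469 m.
A = 2.2 × 1.02 = 2.244 m².
Resultant F = γ·h_c·A = 8.77995 × 3.25469 × 2.244 = 64.1246 kN.
I_c = b·h³/12 = 2.2 × 1.02³/12 = 0.194555 m⁴.
Centre of pressure: y_p = y_c + I_c/(y_c·A) = 3.35 + 0.194555/(3.35 × 2.244) = 3.35 + 0.0258806 = 3.37588 m along the plane.
The resultant acts 0.51 + 0.0258806 = 0.535881 m (along the plate) below the hinge at the top edge, so the moment about the hinge is M = F × 0.535881 = 64.1246 × 0.535881 = 34.3632 kN·m.
A normal force at the bottom, 1.02 m from the hinge, must supply this moment: P = 34.3632/1.02 = 33.6894 kN.

P ≈ 34 kN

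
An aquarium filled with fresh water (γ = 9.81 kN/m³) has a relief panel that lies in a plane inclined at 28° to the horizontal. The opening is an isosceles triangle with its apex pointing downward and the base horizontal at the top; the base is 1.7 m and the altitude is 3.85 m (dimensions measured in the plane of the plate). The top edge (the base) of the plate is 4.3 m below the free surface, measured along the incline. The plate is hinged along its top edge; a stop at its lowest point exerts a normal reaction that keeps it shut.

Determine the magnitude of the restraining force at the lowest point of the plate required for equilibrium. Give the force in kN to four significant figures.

P ≈ 31.27 kN

γ = 9.81 kN/m³.
Let θ = 28° be the plate's angle to the horizontal; measure y along the incline from where the plane meets the free surface. Vertical depth h = y·sinθ with sinθ = 0.469472.
With the apex down, the centroid sits h/3 = 3.85/3 = 1.28333 m below the base (the top edge), so y_c = 4.3 + 1.28333 = 5.58333 m and h_c = 5.58333 × 0.469472 = 2.62122 m.
A = ½ × 1.7 × 3.85 = 3.2725 m².
Resultant F = γ·h_c·A = 9.81 × 2.62122 × 3.2725 = 84.1496 kN.
I_c = b·h³/36 = 1.7 × 3.85³/36 = 2.69481 m⁴.
Centre of pressure: y_p = y_c + I_c/(y_c·A) = 5.58333 + 2.69481/(5.58333 × 3.2725) = 5.58333 + 0.147487 = 5.73082 m along the plane.
The resultant acts 1.28333 + 0.147487 = 1.43082 m (along the plate) below the hinge at the top edge, so the moment about the hinge is M = F × 1.43082 = 84.1496 × 1.43082 = 120.403 kN·m.
A normal force at the bottom, 3.85 m from the hinge, must supply this moment: P = 120.403/3.85 = 31.2735 kN.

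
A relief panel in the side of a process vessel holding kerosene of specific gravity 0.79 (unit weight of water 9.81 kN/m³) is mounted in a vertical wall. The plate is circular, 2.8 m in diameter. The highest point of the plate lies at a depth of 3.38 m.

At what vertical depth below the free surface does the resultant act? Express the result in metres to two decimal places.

h_p = 4.88 m

γ = 0.79 × 9.81 = 7.7499 kN/m³.
The centroid is at the centre, 1.4 m below the top of the plate, so the centroid depth is h_c = 3.38 + 1.4 = 4.78 m.
A = π(1.4)² = 6.15752 m².
Resultant F = γ·h_c·A = 7.7499 × 4.78 × 6.15752 = 228.102 kN.
I_c = πr⁴/4 = π × 1.4⁴/4 = 3.01719 m⁴.
Centre of pressure: y_p = y_c + I_c/(y_c·A) = 4.78 + 3.01719/(4.78 × 6.15752) = 4.78 + 0.102511 = 4.88251 m along the plane.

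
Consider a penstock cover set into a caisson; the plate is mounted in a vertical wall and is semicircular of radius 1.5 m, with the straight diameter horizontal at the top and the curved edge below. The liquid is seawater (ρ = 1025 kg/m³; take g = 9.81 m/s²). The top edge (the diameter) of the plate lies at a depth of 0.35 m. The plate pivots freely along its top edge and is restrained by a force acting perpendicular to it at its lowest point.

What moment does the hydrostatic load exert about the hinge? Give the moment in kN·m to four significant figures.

γ = ρg = 1025 × 9.81 / 1000 = 10.05525 kN/m³.
The centroid of a semicircle lies 4r/(3π) = 0.63662 m from the diameter, here below the top edge, so the centroid depth is h_c = 0.35 + 0.63662 = 0.98662 m.
A = πr²/2 = π × 1.5²/2 = 3.53429 m².
Resultant F = γ·h_c·A = 10.05525 × 0.98662 × 3.53429 = 35.0627 kN.
I_c = (π/8 − 8/(9π))·r⁴ = 0.109757 × 1.5⁴ = 0.555645 m⁴.
Centre of pressure: y_p = y_c + I_c/(y_c·A) = 0.98662 + 0.555645/(0.98662 × 3.53429) = 0.98662 + 0.159348 = 1.14597 m along the plane.
The resultant acts 0.63662 + 0.159348 = 0.795968 m (along the plate) below the hinge at the top edge, so the moment about the hinge is M = F × 0.795968 = 35.0627 × 0.795968 = 27.9088 kN·m.

M ≈ 27.91 kN·m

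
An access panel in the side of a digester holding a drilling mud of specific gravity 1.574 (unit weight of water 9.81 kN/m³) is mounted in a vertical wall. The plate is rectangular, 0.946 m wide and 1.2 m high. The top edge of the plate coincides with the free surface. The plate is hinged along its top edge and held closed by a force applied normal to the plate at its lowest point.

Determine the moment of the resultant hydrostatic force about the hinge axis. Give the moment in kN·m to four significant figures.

M ≈ 8.414 kN·m

γ = 1.574 × 9.81 = 15.44094 kN/m³.
The centroid lies 1.2/2 = 0.6 m below the top edge, so the centroid depth is h_c = 0.6 m.
A = 0.946 × 1.2 = 1.1352 m².
Resultant F = γ·h_c·A = 15.44094 × 0.6 × 1.1352 = 10.5171 kN.
I_c = b·h³/12 = 0.946 × 1.2³/12 = 0.136224 m⁴.
Centre of pressure: y_p = y_c + I_c/(y_c·A) = 0.6 + 0.136224/(0.6 × 1.1352) = 0.6 + 0.2 = 0.8 m along the plane.
The resultant acts 0.6 + 0.2 = 0.8 m (along the plate) below the hinge at the top edge, so the moment about the hinge is M = F × 0.8 = 10.5171 × 0.8 = 8.41368 kN·m.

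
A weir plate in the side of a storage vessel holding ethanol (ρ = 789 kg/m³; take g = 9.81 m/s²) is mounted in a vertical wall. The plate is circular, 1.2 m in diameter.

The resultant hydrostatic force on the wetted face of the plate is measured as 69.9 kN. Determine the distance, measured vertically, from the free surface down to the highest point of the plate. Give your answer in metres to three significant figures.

γ = ρg = 789 × 9.81 / 1000 = 7.74009 kN/m³.
A = π(0.6)² = 1.13097 m².
From F = γ·h_c·A, the centroid depth is h_c = 69.9/(7.74009 × 1.13097) = 7.98509 m.
The centroid is at the centre, 0.6 m below the top of the plate, so the highest point sits at h_top = 7.98509 − 0.6 = 7.38509 m below the surface.

d_top ≈ 7.39 m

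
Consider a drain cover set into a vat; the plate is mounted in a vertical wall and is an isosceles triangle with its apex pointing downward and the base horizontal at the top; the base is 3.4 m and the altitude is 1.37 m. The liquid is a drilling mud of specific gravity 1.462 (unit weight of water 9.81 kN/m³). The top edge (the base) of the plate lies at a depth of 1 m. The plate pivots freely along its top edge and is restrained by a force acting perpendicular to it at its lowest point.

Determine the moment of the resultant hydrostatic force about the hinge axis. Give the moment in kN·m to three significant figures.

M ≈ 25.7 kN·m

γ = 1.462 × 9.81 = 14.34222 kN/m³.
With the apex down, the centroid sits h/3 = 1.37/3 = 0.456667 m below the base (the top edge), so the centroid depth is h_c = 1 + 0.456667 = 1.45667 m.
A = ½ × 3.4 × 1.37 = 2.329 m².
Resultant F = γ·h_c·A = 14.34222 × 1.45667 × 2.329 = 48.6572 kN.
I_c = b·h³/36 = 3.4 × 1.37³/36 = 0.24285 m⁴.
Centre of pressure: y_p = y_c + I_c/(y_c·A) = 1.45667 + 0.24285/(1.45667 × 2.329) = 1.45667 + 0.0715826 = 1.52825 m along the plane.
The resultant acts 0.456667 + 0.0715826 = 0.52825 m (along the plate) below the hinge at the top edge, so the moment about the hinge is M = F × 0.52825 = 48.6572 × 0.52825 = 25.7032 kN·m.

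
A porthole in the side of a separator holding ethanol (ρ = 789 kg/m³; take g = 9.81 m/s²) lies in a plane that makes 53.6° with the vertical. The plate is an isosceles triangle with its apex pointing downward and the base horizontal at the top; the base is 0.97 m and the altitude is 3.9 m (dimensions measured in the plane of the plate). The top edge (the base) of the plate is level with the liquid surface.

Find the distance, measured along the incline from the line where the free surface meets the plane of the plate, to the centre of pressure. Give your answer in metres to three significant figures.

y_p = 1.95 m

γ = ρg = 789 × 9.81 / 1000 = 7.74009 kN/m³.
The plate makes 53.6° with the vertical, i.e. θ = 90° − 53.6° = 36.4° to the horizontal. Measuring y along the incline from the free-surface line, vertical depth h = y·sinθ with sinθ = 0.593419.
With the apex down, the centroid sits h/3 = 3.9/3 = 1.3 m below the base (the top edge), so y_c = 1.3 m and h_c = 1.3 × 0.593419 = 0.771445 m.
A = ½ × 0.97 × 3.9 = 1.8915 m².
Resultant F = γ·h_c·A = 7.74009 × 0.771445 × 1.8915 = 11.2942 kN.
I_c = b·h³/36 = 0.97 × 3.9³/36 = 1.59832 m⁴.
Centre of pressure: y_p = y_c + I_c/(y_c·A) = 1.3 + 1.59832/(1.3 × 1.8915) = 1.3 + 0.650001 = 1.95 m along the plane.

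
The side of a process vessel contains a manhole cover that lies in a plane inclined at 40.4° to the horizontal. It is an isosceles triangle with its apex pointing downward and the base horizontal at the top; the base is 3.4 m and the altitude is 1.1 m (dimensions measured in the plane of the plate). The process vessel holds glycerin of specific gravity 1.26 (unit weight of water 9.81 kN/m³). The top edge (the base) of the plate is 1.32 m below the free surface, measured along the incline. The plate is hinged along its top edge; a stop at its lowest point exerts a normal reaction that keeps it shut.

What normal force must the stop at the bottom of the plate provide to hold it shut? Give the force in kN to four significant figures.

P ≈ 9.338 kN

γ = 1.26 × 9.81 = 12.3606 kN/m³.
Let θ = 40.4° be the plate's angle to the horizontal; measure y along the incline from where the plane meets the free surface. Vertical depth h = y·sinθ with sinθ = 0.648120.
With the apex down, the centroid sits h/3 = 1.1/3 = 0.366667 m below the base (the top edge), so y_c = 1.32 + 0.366667 = 1.68667 m and h_c = 1.68667 × 0.648120 = 1.09316 m.
A = ½ × 3.4 × 1.1 = 1.87 m².
Resultant F = γ·h_c·A = 12.3606 × 1.09316 × 1.87 = 25.2677 kN.
I_c = b·h³/36 = 3.4 × 1.1³/36 = 0.125706 m⁴.
Centre of pressure: y_p = y_c + I_c/(y_c·A) = 1.68667 + 0.125706/(1.68667 × 1.87) = 1.68667 + 0.0398551 = 1.72653 m along the plane.
The resultant acts 0.366667 + 0.0398551 = 0.406522 m (along the plate) below the hinge at the top edge, so the moment about the hinge is M = F × 0.406522 = 25.2677 × 0.406522 = 10.2719 kN·m.
A normal force at the bottom, 1.1 m from the hinge, must supply this moment: P = 10.2719/1.1 = 9.33809 kN.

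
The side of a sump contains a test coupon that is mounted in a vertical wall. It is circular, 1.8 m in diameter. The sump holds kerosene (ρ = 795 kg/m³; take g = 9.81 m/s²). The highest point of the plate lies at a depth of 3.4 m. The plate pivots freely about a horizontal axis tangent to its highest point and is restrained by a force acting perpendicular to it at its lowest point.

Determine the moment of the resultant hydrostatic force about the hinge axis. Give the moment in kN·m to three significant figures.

M ≈ 80.8 kN·m

γ = ρg = 795 × 9.81 / 1000 = 7.79895 kN/m³.
The centroid is at the centre, 0.9 m below the top of the plate, so the centroid depth is h_c = 3.4 + 0.9 = 4.3 m.
A = π(0.9)² = 2.54469 m².
Resultant F = γ·h_c·A = 7.79895 × 4.3 × 2.54469 = 85.3374 kN.
I_c = πr⁴/4 = π × 0.9⁴/4 = 0.5153 m⁴.
Centre of pressure: y_p = y_c + I_c/(y_c·A) = 4.3 + 0.5153/(4.3 × 2.54469) = 4.3 + 0.047093 = 4.34709 m along the plane.
The resultant acts 0.9 + 0.047093 = 0.947093 m (along the plate) below the hinge at the top edge, so the moment about the hinge is M = F × 0.947093 = 85.3374 × 0.947093 = 80.8225 kN·m.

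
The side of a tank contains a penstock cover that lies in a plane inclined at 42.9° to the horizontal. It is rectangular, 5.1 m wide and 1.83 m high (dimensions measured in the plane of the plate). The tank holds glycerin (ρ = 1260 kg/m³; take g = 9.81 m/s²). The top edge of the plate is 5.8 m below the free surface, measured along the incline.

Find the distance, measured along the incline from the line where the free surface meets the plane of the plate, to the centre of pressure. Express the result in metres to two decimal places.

y_p = 6.76 m

γ = ρg = 1260 × 9.81 / 1000 = 12.3606 kN/m³.
Let θ = 42.9° be the plate's angle to the horizontal; measure y along the incline from where the plane meets the free surface. Vertical depth h = y·sinθ with sinθ = 0.680721.
The centroid lies 1.83/2 = 0.915 m below the top edge, so y_c = 5.8 + 0.915 = 6.715 m and h_c = 6.715 × 0.680721 = 4.57104 m.
A = 5.1 × 1.83 = 9.333 m².
Resultant F = γ·h_c·A = 12.3606 × 4.57104 × 9.333 = 527.322 kN.
I_c = b·h³/12 = 5.1 × 1.83³/12 = 2.60461 m⁴.
Centre of pressure: y_p = y_c + I_c/(y_c·A) = 6.715 + 2.60461/(6.715 × 9.333) = 6.715 + 0.04156 = 6.75656 m along the plane.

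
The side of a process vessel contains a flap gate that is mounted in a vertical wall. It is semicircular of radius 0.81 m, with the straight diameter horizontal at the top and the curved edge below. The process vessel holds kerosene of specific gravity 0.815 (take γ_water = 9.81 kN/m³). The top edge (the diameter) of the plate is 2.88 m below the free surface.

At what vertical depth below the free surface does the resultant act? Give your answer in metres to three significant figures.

h_p = 3.24 m

γ = 0.815 × 9.81 = 7.99515 kN/m³.
The centroid of a semicircle lies 4r/(3π) = 0.343775 m from the diameter, here below the top edge, so the centroid depth is h_c = 2.88 + 0.343775 = 3.22377 m.
A = πr²/2 = π × 0.81²/2 = 1.0306 m².
Resultant F = γ·h_c·A = 7.99515 × 3.22377 × 1.0306 = 26.5632 kN.
I_c = (π/8 − 8/(9π))·r⁴ = 0.109757 × 0.81⁴ = 0.0472468 m⁴.
Centre of pressure: y_p = y_c + I_c/(y_c·A) = 3.22377 + 0.0472468/(3.22377 × 1.0306) = 3.22377 + 0.0142206 = 3.23799 m along the plane.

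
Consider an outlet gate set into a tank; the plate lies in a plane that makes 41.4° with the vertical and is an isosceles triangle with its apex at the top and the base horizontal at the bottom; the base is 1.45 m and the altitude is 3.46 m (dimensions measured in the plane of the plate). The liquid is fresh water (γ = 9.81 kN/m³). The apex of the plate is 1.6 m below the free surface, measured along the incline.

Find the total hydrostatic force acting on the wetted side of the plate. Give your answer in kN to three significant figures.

F ≈ 72.1 kN

γ = 9.81 kN/m³.
The plate makes 41.4° with the vertical, i.e. θ = 90° − 41.4° = 48.6° to the horizontal. Measuring y along the incline from the free-surface line, vertical depth h = y·sinθ with sinθ = 0.750111.
With the apex up, the centroid sits 2h/3 = 2 × 3.46/3 = 2.30667 m below the apex, so y_c = 1.6 + 2.30667 = 3.90667 m and h_c = 3.90667 × 0.750111 = 2.93044 m.
A = ½ × 1.45 × 3.46 = 2.5085 m².
Resultant F = γ·h_c·A = 9.81 × 2.93044 × 2.5085 = 72.1134 kN.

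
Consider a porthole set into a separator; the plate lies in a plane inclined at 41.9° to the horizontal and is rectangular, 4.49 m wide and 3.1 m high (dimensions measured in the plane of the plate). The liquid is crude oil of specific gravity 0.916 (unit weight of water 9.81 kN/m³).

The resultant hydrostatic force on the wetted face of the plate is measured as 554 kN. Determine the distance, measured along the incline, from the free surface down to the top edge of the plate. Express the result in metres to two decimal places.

y_top ≈ 5.08 m

γ = 0.916 × 9.81 = 8.98596 kN/m³.
A = 4.49 × 3.1 = 13.919 m².
From F = γ·h_c·A, the centroid depth is h_c = 554/(8.98596 × 13.919) = 4.42932 m.
Let θ = 41.9° be the plate's angle to the horizontal; measure y along the incline from where the plane meets the free surface. Vertical depth h = y·sinθ with sinθ = 0.667833.
Along the incline, y_c = h_c/sinθ = 4.42932/0.667833 = 6.63238 m.
The centroid lies 3.1/2 = 1.55 m below the top edge, so the top edge sits at y_top = 6.63238 − 1.55 = 5.08238 m along the incline.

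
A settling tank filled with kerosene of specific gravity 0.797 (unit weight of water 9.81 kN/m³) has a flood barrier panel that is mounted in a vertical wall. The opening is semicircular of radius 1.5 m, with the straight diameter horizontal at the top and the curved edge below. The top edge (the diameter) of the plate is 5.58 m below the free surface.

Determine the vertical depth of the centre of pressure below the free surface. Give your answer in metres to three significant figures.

γ = 0.797 × 9.81 = 7.81857 kN/m³.
The centroid of a semicircle lies 4r/(3π) = 0.63662 m from the diameter, here below the top edge, so the centroid depth is h_c = 5.58 + 0.63662 = 6.21662 m.
A = πr²/2 = π × 1.5²/2 = 3.53429 m².
Resultant F = γ·h_c·A = 7.81857 × 6.21662 × 3.53429 = 171.784 kN.
I_c = (π/8 − 8/(9π))·r⁴ = 0.109757 × 1.5⁴ = 0.555645 m⁴.
Centre of pressure: y_p = y_c + I_c/(y_c·A) = 6.21662 + 0.555645/(6.21662 × 3.53429) = 6.21662 + 0.0252895 = 6.24191 m along the plane.

h_p = 6.24 m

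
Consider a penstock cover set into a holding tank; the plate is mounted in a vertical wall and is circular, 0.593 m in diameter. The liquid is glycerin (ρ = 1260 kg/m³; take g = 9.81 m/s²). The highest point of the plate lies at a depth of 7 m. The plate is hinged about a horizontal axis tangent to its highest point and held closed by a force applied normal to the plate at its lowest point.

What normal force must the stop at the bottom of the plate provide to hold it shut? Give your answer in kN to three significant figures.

P ≈ 12.6 kN

γ = ρg = 1260 × 9.81 / 1000 = 12.3606 kN/m³.
The centroid is at the centre, 0.2965 m below the top of the plate, so the centroid depth is h_c = 7 + 0.2965 = 7.2965 m.
A = π(0.2965)² = 0.276184 m².
Resultant F = γ·h_c·A = 12.3606 × 7.2965 × 0.276184 = 24.9088 kN.
I_c = πr⁴/4 = π × 0.2965⁴/4 = 0.00607 m⁴.
Centre of pressure: y_p = y_c + I_c/(y_c·A) = 7.2965 + 0.00607/(7.2965 × 0.276184) = 7.2965 + 0.00301214 = 7.29951 m along the plane.
The resultant acts 0.2965 + 0.00301214 = 0.299512 m (along the plate) below the hinge at the top edge, so the moment about the hinge is M = F × 0.299512 = 24.9088 × 0.299512 = 7.46048 kN·m.
A normal force at the bottom, 0.593 m from the hinge, must supply this moment: P = 7.46048/0.593 = 12.5809 kN.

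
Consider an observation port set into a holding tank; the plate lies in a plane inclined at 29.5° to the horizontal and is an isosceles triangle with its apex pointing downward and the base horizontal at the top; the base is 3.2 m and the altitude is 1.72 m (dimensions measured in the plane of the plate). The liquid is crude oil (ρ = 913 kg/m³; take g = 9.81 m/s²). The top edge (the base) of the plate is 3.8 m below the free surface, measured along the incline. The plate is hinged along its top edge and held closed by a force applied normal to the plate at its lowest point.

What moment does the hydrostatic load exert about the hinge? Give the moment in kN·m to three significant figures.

M ≈ 32.4 kN·m

γ = ρg = 913 × 9.81 / 1000 = 8.95653 kN/m³.
Let θ = 29.5° be the plate's angle to the horizontal; measure y along the incline from where the plane meets the free surface. Vertical depth h = y·sinθ with sinθ = 0.492424.
With the apex down, the centroid sits h/3 = 1.72/3 = 0.573333 m below the base (the top edge), so y_c = 3.8 + 0.573333 = 4.37333 m and h_c = 4.37333 × 0.492424 = 2.15353 m.
A = ½ × 3.2 × 1.72 = 2.752 m².
Resultant F = γ·h_c·A = 8.95653 × 2.15353 × 2.752 = 53.081 kN.
I_c = b·h³/36 = 3.2 × 1.72³/36 = 0.452306 m⁴.
Centre of pressure: y_p = y_c + I_c/(y_c·A) = 4.37333 + 0.452306/(4.37333 × 2.752) = 4.37333 + 0.0375813 = 4.41091 m along the plane.
The resultant acts 0.573333 + 0.0375813 = 0.610914 m (along the plate) below the hinge at the top edge, so the moment about the hinge is M = F × 0.610914 = 53.081 × 0.610914 = 32.4279 kN·m.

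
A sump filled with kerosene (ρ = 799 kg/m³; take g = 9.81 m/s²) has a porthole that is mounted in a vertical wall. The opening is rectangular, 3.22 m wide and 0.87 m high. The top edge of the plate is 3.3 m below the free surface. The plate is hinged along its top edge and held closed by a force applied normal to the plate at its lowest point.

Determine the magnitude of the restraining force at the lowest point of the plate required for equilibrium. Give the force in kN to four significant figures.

P ≈ 42.60 kN

γ = ρg = 799 × 9.81 / 1000 = 7.83819 kN/m³.
The centroid lies 0.87/2 = 0.435 m below the top edge, so the centroid depth is h_c = 3.3 + 0.435 = 3.735 m.
A = 3.22 × 0.87 = 2.8014 m².
Resultant F = γ·h_c·A = 7.83819 × 3.735 × 2.8014 = 82.0128 kN.
I_c = b·h³/12 = 3.22 × 0.87³/12 = 0.176698 m⁴.
Centre of pressure: y_p = y_c + I_c/(y_c·A) = 3.735 + 0.176698/(3.735 × 2.8014) = 3.735 + 0.0168875 = 3.75189 m along the plane.
The resultant acts 0.435 + 0.0168875 = 0.451887 m (along the plate) below the hinge at the top edge, so the moment about the hinge is M = F × 0.451887 = 82.0128 × 0.451887 = 37.0605 kN·m.
A normal force at the bottom, 0.87 m from the hinge, must supply this moment: P = 37.0605/0.87 = 42.5983 kN.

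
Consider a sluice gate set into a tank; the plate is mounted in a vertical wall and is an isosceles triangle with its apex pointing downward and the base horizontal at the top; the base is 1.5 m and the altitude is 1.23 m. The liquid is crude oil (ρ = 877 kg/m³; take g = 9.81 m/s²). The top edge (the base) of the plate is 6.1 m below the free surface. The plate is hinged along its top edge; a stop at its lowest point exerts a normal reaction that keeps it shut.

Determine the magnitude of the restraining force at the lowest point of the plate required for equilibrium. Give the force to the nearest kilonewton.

γ = ρg = 877 × 9.81 / 1000 = 8.60337 kN/m³.
With the apex down, the centroid sits h/3 = 1.23/3 = 0.41 m below the base (the top edge), so the centroid depth is h_c = 6.1 + 0.41 = 6.51 m.
A = ½ × 1.5 × 1.23 = 0.9225 m².
Resultant F = γ·h_c·A = 8.60337 × 6.51 × 0.9225 = 51.6673 kN.
I_c = b·h³/36 = 1.5 × 1.23³/36 = 0.0775361 m⁴.
Centre of pressure: y_p = y_c + I_c/(y_c·A) = 6.51 + 0.0775361/(6.51 × 0.9225) = 6.51 + 0.0129109 = 6.52291 m along the plane.
The resultant acts 0.41 + 0.0129109 = 0.422911 m (along the plate) below the hinge at the top edge, so the moment about the hinge is M = F × 0.422911 = 51.6673 × 0.422911 = 21.8507 kN·m.
A normal force at the bottom, 1.23 m from the hinge, must supply this moment: P = 21.8507/1.23 = 17.7648 kN.

P ≈ 18 kN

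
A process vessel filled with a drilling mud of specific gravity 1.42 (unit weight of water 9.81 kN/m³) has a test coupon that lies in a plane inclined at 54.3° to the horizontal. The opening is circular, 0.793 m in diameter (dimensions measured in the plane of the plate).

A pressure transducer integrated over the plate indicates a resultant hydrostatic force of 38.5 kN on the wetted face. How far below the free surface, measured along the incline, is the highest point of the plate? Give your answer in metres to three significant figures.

γ = 1.42 × 9.81 = 13.9302 kN/m³.
A = π(0.3965)² = 0.493897 m².
From F = γ·h_c·A, the centroid depth is h_c = 38.5/(13.9302 × 0.493897) = 5.59586 m.
Let θ = 54.3° be the plate's angle to the horizontal; measure y along the incline from where the plane meets the free surface. Vertical depth h = y·sinθ with sinθ = 0.812084.
Along the incline, y_c = h_c/sinθ = 5.59586/0.812084 = 6.89074 m.
The centroid is at the centre, 0.3965 m below the top of the plate, so the highest point sits at y_top = 6.89074 − 0.3965 = 6.49424 m along the incline.

y_top ≈ 6.49 m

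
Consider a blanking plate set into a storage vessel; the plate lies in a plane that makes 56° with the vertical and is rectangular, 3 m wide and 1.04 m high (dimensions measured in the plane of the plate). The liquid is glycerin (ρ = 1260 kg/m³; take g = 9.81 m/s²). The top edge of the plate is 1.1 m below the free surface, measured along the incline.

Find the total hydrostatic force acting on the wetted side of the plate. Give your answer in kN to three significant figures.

F ≈ 34.9 kN

γ = ρg = 1260 × 9.81 / 1000 = 12.3606 kN/m³.
The plate makes 56° with the vertical, i.e. θ = 90° − 56° = 34° to the horizontal. Measuring y along the incline from the free-surface line, vertical depth h = y·sinθ with sinθ = 0.559193.
The centroid lies 1.04/2 = 0.52 m below the top edge, so y_c = 1.1 + 0.52 = 1.62 m and h_c = 1.62 × 0.559193 = 0.905893 m.
A = 3 × 1.04 = 3.12 m².
Resultant F = γ·h_c·A = 12.3606 × 0.905893 × 3.12 = 34.9358 kN.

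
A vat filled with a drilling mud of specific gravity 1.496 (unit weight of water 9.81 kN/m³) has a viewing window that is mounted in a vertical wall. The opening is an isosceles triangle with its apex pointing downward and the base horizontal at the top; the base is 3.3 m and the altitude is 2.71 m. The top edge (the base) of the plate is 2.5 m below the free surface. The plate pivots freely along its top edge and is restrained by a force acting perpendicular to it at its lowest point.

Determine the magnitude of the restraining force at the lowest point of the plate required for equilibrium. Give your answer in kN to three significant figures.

P ≈ 84.3 kN

γ = 1.496 × 9.81 = 14.67576 kN/m³.
With the apex down, the centroid sits h/3 = 2.71/3 = 0.903333 m below the base (the top edge), so the centroid depth is h_c = 2.5 + 0.903333 = 3.40333 m.
A = ½ × 3.3 × 2.71 = 4.4715 m².
Resultant F = γ·h_c·A = 14.67576 × 3.40333 × 4.4715 = 223.336 kN.
I_c = b·h³/36 = 3.3 × 2.71³/36 = 1.8244 m⁴.
Centre of pressure: y_p = y_c + I_c/(y_c·A) = 3.40333 + 1.8244/(3.40333 × 4.4715) = 3.40333 + 0.119884 = 3.52321 m along the plane.
The resultant acts 0.903333 + 0.119884 = 1.02322 m (along the plate) below the hinge at the top edge, so the moment about the hinge is M = F × 1.02322 = 223.336 × 1.02322 = 228.522 kN·m.
A normal force at the bottom, 2.71 m from the hinge, must supply this moment: P = 228.522/2.71 = 84.3255 kN.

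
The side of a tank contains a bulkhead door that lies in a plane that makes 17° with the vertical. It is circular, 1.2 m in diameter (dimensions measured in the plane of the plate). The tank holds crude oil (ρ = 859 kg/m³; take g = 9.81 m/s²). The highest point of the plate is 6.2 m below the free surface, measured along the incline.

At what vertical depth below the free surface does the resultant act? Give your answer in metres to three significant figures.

h_p = 6.52 m

γ = ρg = 859 × 9.81 / 1000 = 8.42679 kN/m³.
The plate makes 17° with the vertical, i.e. θ = 90° − 17° = 73° to the horizontal. Measuring y along the incline from the free-surface line, vertical depth h = y·sinθ with sinθ = 0.956305.
The centroid is at the centre, 0.6 m below the top of the plate, so y_c = 6.2 + 0.6 = 6.8 m and h_c = 6.8 × 0.956305 = 6.50287 m.
A = π(0.6)² = 1.13097 m².
Resultant F = γ·h_c·A = 8.42679 × 6.50287 × 1.13097 = 61.9753 kN.
I_c = πr⁴/4 = π × 0.6⁴/4 = 0.101788 m⁴.
Centre of pressure: y_p = y_c + I_c/(y_c·A) = 6.8 + 0.101788/(6.8 × 1.13097) = 6.8 + 0.0132354 = 6.81324 m along the plane.
Vertically, h_p = y_p·sinθ = 6.81324 × 0.956305 = 6.51554 m.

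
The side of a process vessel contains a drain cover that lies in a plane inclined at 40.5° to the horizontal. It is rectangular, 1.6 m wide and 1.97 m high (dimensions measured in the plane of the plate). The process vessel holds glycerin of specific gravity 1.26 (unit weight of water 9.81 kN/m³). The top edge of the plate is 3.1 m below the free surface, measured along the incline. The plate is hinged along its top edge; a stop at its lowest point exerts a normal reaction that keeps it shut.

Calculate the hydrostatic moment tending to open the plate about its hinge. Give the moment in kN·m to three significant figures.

γ = 1.26 × 9.81 = 12.3606 kN/m³.
Let θ = 40.5° be the plate's angle to the horizontal; measure y along the incline from where the plane meets the free surface. Vertical depth h = y·sinθ with sinθ = 0.649448.
The centroid lies 1.97/2 = 0.985 m below the top edge, so y_c = 3.1 + 0.985 = 4.085 m and h_c = 4.085 × 0.649448 = 2.653 m.
A = 1.6 × 1.97 = 3.152 m².
Resultant F = γ·h_c·A = 12.3606 × 2.653 × 3.152 = 103.363 kN.
I_c = b·h³/12 = 1.6 × 1.97³/12 = 1.01938 m⁴.
Centre of pressure: y_p = y_c + I_c/(y_c·A) = 4.085 + 1.01938/(4.085 × 3.152) = 4.085 + 0.0791695 = 4.16417 m along the plane.
The resultant acts 0.985 + 0.0791695 = 1.06417 m (along the plate) below the hinge at the top edge, so the moment about the hinge is M = F × 1.06417 = 103.363 × 1.06417 = 109.996 kN·m.

M ≈ 110 kN·m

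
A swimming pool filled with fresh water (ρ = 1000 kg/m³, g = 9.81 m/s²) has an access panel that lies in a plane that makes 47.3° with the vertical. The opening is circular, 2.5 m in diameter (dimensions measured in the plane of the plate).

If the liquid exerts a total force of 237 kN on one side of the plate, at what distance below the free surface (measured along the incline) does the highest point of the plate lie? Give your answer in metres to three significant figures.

y_top ≈ 6.01 m

γ = ρg = 1000 × 9.81 = 9810 N/m³ = 9.81 kN/m³.
A = π(1.25)² = 4.90874 m².
From F = γ·h_c·A, the centroid depth is h_c = 237/(9.81 × 4.90874) = 4.92163 m.
The plate makes 47.3° with the vertical, i.e. θ = 90° − 47.3° = 42.7° to the horizontal. Measuring y along the incline from the free-surface line, vertical depth h = y·sinθ with sinθ = 0.678160.
Along the incline, y_c = h_c/sinθ = 4.92163/0.678160 = 7.25733 m.
The centroid is at the centre, 1.25 m below the top of the plate, so the highest point sits at y_top = 7.25733 − 1.25 = 6.00733 m along the incline.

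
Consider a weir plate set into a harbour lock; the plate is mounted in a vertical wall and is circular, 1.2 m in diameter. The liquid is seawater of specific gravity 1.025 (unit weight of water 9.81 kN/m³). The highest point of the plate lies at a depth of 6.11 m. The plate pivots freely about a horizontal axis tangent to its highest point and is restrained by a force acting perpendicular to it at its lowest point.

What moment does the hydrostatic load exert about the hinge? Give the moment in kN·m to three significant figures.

γ = 1.025 × 9.81 = 10.05525 kN/m³.
The centroid is at the centre, 0.6 m below the top of the plate, so the centroid depth is h_c = 6.11 + 0.6 = 6.71 m.
A = π(0.6)² = 1.13097 m².
Resultant F = γ·h_c·A = 10.05525 × 6.71 × 1.13097 = 76.3074 kN.
I_c = πr⁴/4 = π × 0.6⁴/4 = 0.101788 m⁴.
Centre of pressure: y_p = y_c + I_c/(y_c·A) = 6.71 + 0.101788/(6.71 × 1.13097) = 6.71 + 0.0134129 = 6.72341 m along the plane.
The resultant acts 0.6 + 0.0134129 = 0.613413 m (along the plate) below the hinge at the top edge, so the moment about the hinge is M = F × 0.613413 = 76.3074 × 0.613413 = 46.808 kN·m.

M ≈ 46.8 kN·m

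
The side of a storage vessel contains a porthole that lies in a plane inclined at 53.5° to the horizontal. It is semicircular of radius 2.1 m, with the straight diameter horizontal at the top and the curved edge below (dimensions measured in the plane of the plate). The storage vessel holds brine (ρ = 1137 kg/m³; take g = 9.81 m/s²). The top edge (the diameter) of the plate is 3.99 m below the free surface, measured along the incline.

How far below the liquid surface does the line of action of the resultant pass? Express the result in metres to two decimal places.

γ = ρg = 1137 × 9.81 / 1000 = 11.15397 kN/m³.
Let θ = 53.5° be the plate's angle to the horizontal; measure y along the incline from where the plane meets the free surface. Vertical depth h = y·sinθ with sinθ = 0.803857.
The centroid of a semicircle lies 4r/(3π) = 0.891268 m from the diameter, here below the top edge, so y_c = 3.99 + 0.891268 = 4.88127 m and h_c = 4.88127 × 0.803857 = 3.92384 m.
A = πr²/2 = π × 2.1²/2 = 6.92721 m².
Resultant F = γ·h_c·A = 11.15397 × 3.92384 × 6.92721 = 303.179 kN.
I_c = (π/8 − 8/(9π))·r⁴ = 0.109757 × 2.1⁴ = 2.13457 m⁴.
Centre of pressure: y_p = y_c + I_c/(y_c·A) = 4.88127 + 2.13457/(4.88127 × 6.92721) = 4.88127 + 0.0631276 = 4.9444 m along the plane.
Vertically, h_p = y_p·sinθ = 4.9444 × 0.803857 = 3.97459 m.

h_p = 3.97 m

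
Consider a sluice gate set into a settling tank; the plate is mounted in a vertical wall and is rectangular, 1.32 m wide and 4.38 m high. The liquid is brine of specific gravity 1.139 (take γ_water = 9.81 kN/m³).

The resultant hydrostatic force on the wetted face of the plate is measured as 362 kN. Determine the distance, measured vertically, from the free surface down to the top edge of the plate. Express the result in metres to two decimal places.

γ = 1.139 × 9.81 = 11.17359 kN/m³.
A = 1.32 × 4.38 = 5.7816 m².
From F = γ·h_c·A, the centroid depth is h_c = 362/(11.17359 × 5.7816) = 5.60361 m.
The centroid lies 4.38/2 = 2.19 m below the top edge, so the top edge sits at h_top = 5.60361 − 2.19 = 3.41361 m below the surface.

d_top ≈ 3.41 m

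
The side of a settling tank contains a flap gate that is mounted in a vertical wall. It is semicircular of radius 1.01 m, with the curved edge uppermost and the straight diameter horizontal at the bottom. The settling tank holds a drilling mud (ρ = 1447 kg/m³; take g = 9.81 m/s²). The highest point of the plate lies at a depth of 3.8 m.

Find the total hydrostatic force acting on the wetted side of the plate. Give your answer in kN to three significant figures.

F ≈ 99.7 kN

γ = ρg = 1447 × 9.81 / 1000 = 14.19507 kN/m³.
The centroid lies 4r/(3π) = 0.428657 m above the diameter, so r − 4r/(3π) = 1.01 − 0.428657 = 0.581343 m below the topmost point, so the centroid depth is h_c = 3.8 + 0.581343 = 4.38134 m.
A = πr²/2 = π × 1.01²/2 = 1.60237 m².
Resultant F = γ·h_c·A = 14.19507 × 4.38134 × 1.60237 = 99.6569 kN.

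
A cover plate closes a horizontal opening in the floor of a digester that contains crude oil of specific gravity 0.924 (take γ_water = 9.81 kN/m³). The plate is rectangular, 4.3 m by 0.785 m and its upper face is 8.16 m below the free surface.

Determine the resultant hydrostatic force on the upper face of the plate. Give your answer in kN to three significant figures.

γ = 0.924 × 9.81 = 9.06444 kN/m³.
The plate is horizontal, so pressure is uniform at p = γ·h = 9.06444 × 8.16 = 73.9658 kN/m².
A = 4.3 × 0.785 = 3.3755 m².
F = p·A = 73.9658 × 3.3755 = 249.672 kN.

F ≈ 250 kN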